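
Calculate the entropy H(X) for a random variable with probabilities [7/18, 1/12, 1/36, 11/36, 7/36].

H(X) = -Σ p(x) log₂ p(x)
  -7/18 × log₂(7/18) = 0.5299
  -1/12 × log₂(1/12) = 0.2987
  -1/36 × log₂(1/36) = 0.1436
  -11/36 × log₂(11/36) = 0.5227
  -7/36 × log₂(7/36) = 0.4594
H(X) = 1.9543 bits


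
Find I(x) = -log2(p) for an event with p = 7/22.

Information content I(x) = -log₂(p(x))
I = -log₂(7/22) = -log₂(0.3182)
I = 1.6521 bits


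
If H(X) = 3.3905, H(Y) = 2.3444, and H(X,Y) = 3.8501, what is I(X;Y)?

I(X;Y) = H(X) + H(Y) - H(X,Y)
I(X;Y) = 3.3905 + 2.3444 - 3.8501 = 1.8848 bits


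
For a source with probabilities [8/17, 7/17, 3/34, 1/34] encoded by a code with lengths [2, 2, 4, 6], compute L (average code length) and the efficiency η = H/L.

Average length L = Σ p_i × l_i = 2.2941 bits
Entropy H = 1.4975 bits
Efficiency η = H/L × 100% = 65.28%


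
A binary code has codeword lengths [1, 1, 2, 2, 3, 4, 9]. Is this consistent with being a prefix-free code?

Kraft inequality: Σ 2^(-l_i) ≤ 1 for prefix-free code
Calculating: 2^(-1) + 2^(-1) + 2^(-2) + 2^(-2) + 2^(-3) + 2^(-4) + 2^(-9)
= 0.5 + 0.5 + 0.25 + 0.25 + 0.125 + 0.0625 + 0.001953125
= 1.6895
Since 1.6895 > 1, prefix-free code does not exist


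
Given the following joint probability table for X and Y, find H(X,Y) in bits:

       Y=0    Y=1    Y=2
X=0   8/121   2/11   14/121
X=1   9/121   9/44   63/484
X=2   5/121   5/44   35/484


H(X,Y) = -Σ p(x,y) log₂ p(x,y)
  p(0,0)=8/121: -0.0661 × log₂(0.0661) = 0.2591
  p(0,1)=2/11: -0.1818 × log₂(0.1818) = 0.4472
  p(0,2)=14/121: -0.1157 × log₂(0.1157) = 0.3600
  p(1,0)=9/121: -0.0744 × log₂(0.0744) = 0.2788
  p(1,1)=9/44: -0.2045 × log₂(0.2045) = 0.4683
  p(1,2)=63/484: -0.1302 × log₂(0.1302) = 0.3829
  p(2,0)=5/121: -0.0413 × log₂(0.0413) = 0.1900
  p(2,1)=5/44: -0.1136 × log₂(0.1136) = 0.3565
  p(2,2)=35/484: -0.0723 × log₂(0.0723) = 0.2740
H(X,Y) = 3.0169 bits


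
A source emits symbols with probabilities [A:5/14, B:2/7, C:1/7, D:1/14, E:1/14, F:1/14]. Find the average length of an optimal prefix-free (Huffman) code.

Huffman tree construction:
Combine smallest probabilities repeatedly
Resulting codes:
  A: 11 (length 2)
  B: 10 (length 2)
  C: 011 (length 3)
  D: 000 (length 3)
  E: 001 (length 3)
  F: 010 (length 3)
Average length = Σ p(s) × length(s) = 2.3571 bits


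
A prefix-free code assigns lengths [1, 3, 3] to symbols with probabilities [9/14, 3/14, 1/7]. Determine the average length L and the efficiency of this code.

Average length L = Σ p_i × l_i = 1.7143 bits
Entropy H = 1.2871 bits
Efficiency η = H/L × 100% = 75.08%


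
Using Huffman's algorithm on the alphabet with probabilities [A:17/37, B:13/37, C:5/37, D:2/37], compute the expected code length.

Huffman tree construction:
Combine smallest probabilities repeatedly
Resulting codes:
  A: 0 (length 1)
  B: 11 (length 2)
  C: 101 (length 3)
  D: 100 (length 3)
Average length = Σ p(s) × length(s) = 1.7297 bits


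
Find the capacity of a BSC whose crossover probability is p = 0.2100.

For BSC with error probability p:
C = 1 - H(p) where H(p) is binary entropy
H(0.2100) = -0.2100 × log₂(0.2100) - 0.7900 × log₂(0.7900)
H(p) = 0.7415
C = 1 - 0.7415 = 0.2585 bits/use


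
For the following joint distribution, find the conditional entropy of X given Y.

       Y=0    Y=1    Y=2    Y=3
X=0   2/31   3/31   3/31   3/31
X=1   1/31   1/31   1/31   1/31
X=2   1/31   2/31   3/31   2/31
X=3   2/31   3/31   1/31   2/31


H(X|Y) = Σ_y p(y) H(X|Y=y)
  p(Y=0) = 6/31, H(X|Y=0) = 1.9183
  p(Y=1) = 9/31, H(X|Y=1) = 1.8911
  p(Y=2) = 8/31, H(X|Y=2) = 1.8113
  p(Y=3) = 8/31, H(X|Y=3) = 1.9056
H(X|Y) = 0.1935×1.9183 + 0.2903×1.8911 + 0.2581×1.8113 + 0.2581×1.9056 = 1.8795 bits


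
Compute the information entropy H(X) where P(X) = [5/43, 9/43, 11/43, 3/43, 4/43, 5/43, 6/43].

H(X) = -Σ p(x) log₂ p(x)
  -5/43 × log₂(5/43) = 0.3610
  -9/43 × log₂(9/43) = 0.4723
  -11/43 × log₂(11/43) = 0.5031
  -3/43 × log₂(3/43) = 0.2680
  -4/43 × log₂(4/43) = 0.3187
  -5/43 × log₂(5/43) = 0.3610
  -6/43 × log₂(6/43) = 0.3965
H(X) = 2.6805 bits


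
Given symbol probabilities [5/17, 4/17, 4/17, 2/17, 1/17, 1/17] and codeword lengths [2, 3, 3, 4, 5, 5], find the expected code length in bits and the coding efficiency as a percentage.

Average length L = Σ p_i × l_i = 3.0588 bits
Entropy H = 2.3457 bits
Efficiency η = H/L × 100% = 76.69%


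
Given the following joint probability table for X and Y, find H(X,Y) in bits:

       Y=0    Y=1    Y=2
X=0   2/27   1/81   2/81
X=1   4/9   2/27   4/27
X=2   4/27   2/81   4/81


H(X,Y) = -Σ p(x,y) log₂ p(x,y)
  p(0,0)=2/27: -0.0741 × log₂(0.0741) = 0.2781
  p(0,1)=1/81: -0.0123 × log₂(0.0123) = 0.0783
  p(0,2)=2/81: -0.0247 × log₂(0.0247) = 0.1318
  p(1,0)=4/9: -0.4444 × log₂(0.4444) = 0.5200
  p(1,1)=2/27: -0.0741 × log₂(0.0741) = 0.2781
  p(1,2)=4/27: -0.1481 × log₂(0.1481) = 0.4081
  p(2,0)=4/27: -0.1481 × log₂(0.1481) = 0.4081
  p(2,1)=2/81: -0.0247 × log₂(0.0247) = 0.1318
  p(2,2)=4/81: -0.0494 × log₂(0.0494) = 0.2143
H(X,Y) = 2.4488 bits


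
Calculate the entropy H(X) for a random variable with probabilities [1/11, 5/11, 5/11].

H(X) = -Σ p(x) log₂ p(x)
  -1/11 × log₂(1/11) = 0.3145
  -5/11 × log₂(5/11) = 0.5170
  -5/11 × log₂(5/11) = 0.5170
H(X) = 1.3486 bits


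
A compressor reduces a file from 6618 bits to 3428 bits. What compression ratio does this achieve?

Compression ratio = Original / Compressed
= 6618 / 3428 = 1.93:1


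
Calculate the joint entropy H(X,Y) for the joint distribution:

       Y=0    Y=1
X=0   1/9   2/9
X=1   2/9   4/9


H(X,Y) = -Σ p(x,y) log₂ p(x,y)
  p(0,0)=1/9: -0.1111 × log₂(0.1111) = 0.3522
  p(0,1)=2/9: -0.2222 × log₂(0.2222) = 0.4822
  p(1,0)=2/9: -0.2222 × log₂(0.2222) = 0.4822
  p(1,1)=4/9: -0.4444 × log₂(0.4444) = 0.5200
H(X,Y) = 1.8366 bits


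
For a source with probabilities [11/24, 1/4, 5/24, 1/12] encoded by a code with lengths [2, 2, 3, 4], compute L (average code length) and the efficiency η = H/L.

Average length L = Σ p_i × l_i = 2.3750 bits
Entropy H = 1.7861 bits
Efficiency η = H/L × 100% = 75.20%


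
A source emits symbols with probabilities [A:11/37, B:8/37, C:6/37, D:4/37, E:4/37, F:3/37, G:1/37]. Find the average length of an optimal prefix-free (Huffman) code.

Huffman tree construction:
Combine smallest probabilities repeatedly
Resulting codes:
  A: 11 (length 2)
  B: 00 (length 2)
  C: 101 (length 3)
  D: 010 (length 3)
  E: 011 (length 3)
  F: 1001 (length 4)
  G: 1000 (length 4)
Average length = Σ p(s) × length(s) = 2.5946 bits


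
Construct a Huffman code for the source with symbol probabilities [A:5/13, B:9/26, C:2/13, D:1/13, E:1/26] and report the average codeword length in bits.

Huffman tree construction:
Combine smallest probabilities repeatedly
Resulting codes:
  A: 0 (length 1)
  B: 11 (length 2)
  C: 101 (length 3)
  D: 1001 (length 4)
  E: 1000 (length 4)
Average length = Σ p(s) × length(s) = 2.0000 bits


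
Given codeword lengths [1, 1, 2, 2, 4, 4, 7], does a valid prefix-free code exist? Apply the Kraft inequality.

Kraft inequality: Σ 2^(-l_i) ≤ 1 for prefix-free code
Calculating: 2^(-1) + 2^(-1) + 2^(-2) + 2^(-2) + 2^(-4) + 2^(-4) + 2^(-7)
= 0.5 + 0.5 + 0.25 + 0.25 + 0.0625 + 0.0625 + 0.0078125
= 1.6328
Since 1.6328 > 1, prefix-free code does not exist


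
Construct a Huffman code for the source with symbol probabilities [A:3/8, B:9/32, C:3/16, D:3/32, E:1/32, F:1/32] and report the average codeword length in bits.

Huffman tree construction:
Combine smallest probabilities repeatedly
Resulting codes:
  A: 0 (length 1)
  B: 10 (length 2)
  C: 111 (length 3)
  D: 1101 (length 4)
  E: 11000 (length 5)
  F: 11001 (length 5)
Average length = Σ p(s) × length(s) = 2.1875 bits


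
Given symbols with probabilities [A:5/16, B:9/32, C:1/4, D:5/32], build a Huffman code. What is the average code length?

Huffman tree construction:
Combine smallest probabilities repeatedly
Resulting codes:
  A: 11 (length 2)
  B: 10 (length 2)
  C: 01 (length 2)
  D: 00 (length 2)
Average length = Σ p(s) × length(s) = 2.0000 bits


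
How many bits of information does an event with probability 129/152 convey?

Information content I(x) = -log₂(p(x))
I = -log₂(129/152) = -log₂(0.8487)
I = 0.2367 bits


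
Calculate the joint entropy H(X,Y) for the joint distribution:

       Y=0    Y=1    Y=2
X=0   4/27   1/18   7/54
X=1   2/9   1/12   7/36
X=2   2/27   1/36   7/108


H(X,Y) = -Σ p(x,y) log₂ p(x,y)
  p(0,0)=4/27: -0.1481 × log₂(0.1481) = 0.4081
  p(0,1)=1/18: -0.0556 × log₂(0.0556) = 0.2317
  p(0,2)=7/54: -0.1296 × log₂(0.1296) = 0.3821
  p(1,0)=2/9: -0.2222 × log₂(0.2222) = 0.4822
  p(1,1)=1/12: -0.0833 × log₂(0.0833) = 0.2987
  p(1,2)=7/36: -0.1944 × log₂(0.1944) = 0.4594
  p(2,0)=2/27: -0.0741 × log₂(0.0741) = 0.2781
  p(2,1)=1/36: -0.0278 × log₂(0.0278) = 0.1436
  p(2,2)=7/108: -0.0648 × log₂(0.0648) = 0.2559
H(X,Y) = 2.9398 bits


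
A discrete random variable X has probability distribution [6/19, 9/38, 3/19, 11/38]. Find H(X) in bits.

H(X) = -Σ p(x) log₂ p(x)
  -6/19 × log₂(6/19) = 0.5251
  -9/38 × log₂(9/38) = 0.4922
  -3/19 × log₂(3/19) = 0.4205
  -11/38 × log₂(11/38) = 0.5177
H(X) = 1.9555 bits


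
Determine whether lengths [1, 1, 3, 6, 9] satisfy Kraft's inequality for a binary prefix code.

Kraft inequality: Σ 2^(-l_i) ≤ 1 for prefix-free code
Calculating: 2^(-1) + 2^(-1) + 2^(-3) + 2^(-6) + 2^(-9)
= 0.5 + 0.5 + 0.125 + 0.015625 + 0.001953125
= 1.1426
Since 1.1426 > 1, prefix-free code does not exist


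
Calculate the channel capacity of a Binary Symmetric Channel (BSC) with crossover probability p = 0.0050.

For BSC with error probability p:
C = 1 - H(p) where H(p) is binary entropy
H(0.0050) = -0.0050 × log₂(0.0050) - 0.9950 × log₂(0.9950)
H(p) = 0.0454
C = 1 - 0.0454 = 0.9546 bits/use


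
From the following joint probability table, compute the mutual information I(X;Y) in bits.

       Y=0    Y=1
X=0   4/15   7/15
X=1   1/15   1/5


H(X) = 0.8366, H(Y) = 0.9183, H(X,Y) = 1.7465
I(X;Y) = H(X) + H(Y) - H(X,Y) = 0.0085 bits


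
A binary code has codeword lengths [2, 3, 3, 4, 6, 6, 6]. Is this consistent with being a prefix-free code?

Kraft inequality: Σ 2^(-l_i) ≤ 1 for prefix-free code
Calculating: 2^(-2) + 2^(-3) + 2^(-3) + 2^(-4) + 2^(-6) + 2^(-6) + 2^(-6)
= 0.25 + 0.125 + 0.125 + 0.0625 + 0.015625 + 0.015625 + 0.015625
= 0.6094
Since 0.6094 ≤ 1, prefix-free code exists


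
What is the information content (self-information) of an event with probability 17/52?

Information content I(x) = -log₂(p(x))
I = -log₂(17/52) = -log₂(0.3269)
I = 1.6130 bits


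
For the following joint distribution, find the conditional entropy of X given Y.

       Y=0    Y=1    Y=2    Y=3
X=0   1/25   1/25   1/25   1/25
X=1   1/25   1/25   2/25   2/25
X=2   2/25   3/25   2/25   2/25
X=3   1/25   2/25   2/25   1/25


H(X|Y) = Σ_y p(y) H(X|Y=y)
  p(Y=0) = 1/5, H(X|Y=0) = 1.9219
  p(Y=1) = 7/25, H(X|Y=1) = 1.8424
  p(Y=2) = 7/25, H(X|Y=2) = 1.9502
  p(Y=3) = 6/25, H(X|Y=3) = 1.9183
H(X|Y) = 0.2000×1.9219 + 0.2800×1.8424 + 0.2800×1.9502 + 0.2400×1.9183 = 1.9067 bits


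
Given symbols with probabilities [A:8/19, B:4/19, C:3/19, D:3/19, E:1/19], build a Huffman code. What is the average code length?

Huffman tree construction:
Combine smallest probabilities repeatedly
Resulting codes:
  A: 0 (length 1)
  B: 111 (length 3)
  C: 101 (length 3)
  D: 110 (length 3)
  E: 100 (length 3)
Average length = Σ p(s) × length(s) = 2.1579 bits


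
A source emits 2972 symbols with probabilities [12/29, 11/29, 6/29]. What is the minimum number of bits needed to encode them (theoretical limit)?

Entropy H = 1.5275 bits/symbol
Minimum bits = H × n = 1.5275 × 2972
= 4539.82 bits


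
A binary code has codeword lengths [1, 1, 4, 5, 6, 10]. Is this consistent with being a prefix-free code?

Kraft inequality: Σ 2^(-l_i) ≤ 1 for prefix-free code
Calculating: 2^(-1) + 2^(-1) + 2^(-4) + 2^(-5) + 2^(-6) + 2^(-10)
= 0.5 + 0.5 + 0.0625 + 0.03125 + 0.015625 + 0.0009765625
= 1.1104
Since 1.1104 > 1, prefix-free code does not exist


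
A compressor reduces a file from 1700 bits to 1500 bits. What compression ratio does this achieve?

Compression ratio = Original / Compressed
= 1700 / 1500 = 1.13:1


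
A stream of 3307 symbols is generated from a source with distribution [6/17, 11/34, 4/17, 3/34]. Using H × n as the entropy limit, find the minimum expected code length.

Entropy H = 1.8572 bits/symbol
Minimum bits = H × n = 1.8572 × 3307
= 6141.83 bits


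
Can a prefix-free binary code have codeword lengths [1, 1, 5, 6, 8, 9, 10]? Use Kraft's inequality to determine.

Kraft inequality: Σ 2^(-l_i) ≤ 1 for prefix-free code
Calculating: 2^(-1) + 2^(-1) + 2^(-5) + 2^(-6) + 2^(-8) + 2^(-9) + 2^(-10)
= 0.5 + 0.5 + 0.03125 + 0.015625 + 0.00390625 + 0.001953125 + 0.0009765625
= 1.0537
Since 1.0537 > 1, prefix-free code does not exist


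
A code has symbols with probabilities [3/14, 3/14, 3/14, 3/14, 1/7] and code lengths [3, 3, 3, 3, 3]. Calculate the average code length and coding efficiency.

Average length L = Σ p_i × l_i = 3.0000 bits
Entropy H = 2.3060 bits
Efficiency η = H/L × 100% = 76.87%


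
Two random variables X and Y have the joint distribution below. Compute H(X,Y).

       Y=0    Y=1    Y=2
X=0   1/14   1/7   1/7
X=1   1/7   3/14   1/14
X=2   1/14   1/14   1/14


H(X,Y) = -Σ p(x,y) log₂ p(x,y)
  p(0,0)=1/14: -0.0714 × log₂(0.0714) = 0.2720
  p(0,1)=1/7: -0.1429 × log₂(0.1429) = 0.4011
  p(0,2)=1/7: -0.1429 × log₂(0.1429) = 0.4011
  p(1,0)=1/7: -0.1429 × log₂(0.1429) = 0.4011
  p(1,1)=3/14: -0.2143 × log₂(0.2143) = 0.4762
  p(1,2)=1/14: -0.0714 × log₂(0.0714) = 0.2720
  p(2,0)=1/14: -0.0714 × log₂(0.0714) = 0.2720
  p(2,1)=1/14: -0.0714 × log₂(0.0714) = 0.2720
  p(2,2)=1/14: -0.0714 × log₂(0.0714) = 0.2720
H(X,Y) = 3.0391 bits


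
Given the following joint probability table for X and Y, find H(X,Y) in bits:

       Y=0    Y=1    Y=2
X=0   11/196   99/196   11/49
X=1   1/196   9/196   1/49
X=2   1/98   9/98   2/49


H(X,Y) = -Σ p(x,y) log₂ p(x,y)
  p(0,0)=11/196: -0.0561 × log₂(0.0561) = 0.2332
  p(0,1)=99/196: -0.5051 × log₂(0.5051) = 0.4977
  p(0,2)=11/49: -0.2245 × log₂(0.2245) = 0.4838
  p(1,0)=1/196: -0.0051 × log₂(0.0051) = 0.0389
  p(1,1)=9/196: -0.0459 × log₂(0.0459) = 0.2041
  p(1,2)=1/49: -0.0204 × log₂(0.0204) = 0.1146
  p(2,0)=1/98: -0.0102 × log₂(0.0102) = 0.0675
  p(2,1)=9/98: -0.0918 × log₂(0.0918) = 0.3164
  p(2,2)=2/49: -0.0408 × log₂(0.0408) = 0.1884
H(X,Y) = 2.1445 bits


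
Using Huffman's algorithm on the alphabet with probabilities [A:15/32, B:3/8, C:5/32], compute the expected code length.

Huffman tree construction:
Combine smallest probabilities repeatedly
Resulting codes:
  A: 0 (length 1)
  B: 11 (length 2)
  C: 10 (length 2)
Average length = Σ p(s) × length(s) = 1.5312 bits


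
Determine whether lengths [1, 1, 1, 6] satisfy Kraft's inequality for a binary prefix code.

Kraft inequality: Σ 2^(-l_i) ≤ 1 for prefix-free code
Calculating: 2^(-1) + 2^(-1) + 2^(-1) + 2^(-6)
= 0.5 + 0.5 + 0.5 + 0.015625
= 1.5156
Since 1.5156 > 1, prefix-free code does not exist


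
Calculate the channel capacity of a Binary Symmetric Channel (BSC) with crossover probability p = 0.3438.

For BSC with error probability p:
C = 1 - H(p) where H(p) is binary entropy
H(0.3438) = -0.3438 × log₂(0.3438) - 0.6562 × log₂(0.6562)
H(p) = 0.9284
C = 1 - 0.9284 = 0.0716 bits/use


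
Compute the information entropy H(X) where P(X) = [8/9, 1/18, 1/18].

H(X) = -Σ p(x) log₂ p(x)
  -8/9 × log₂(8/9) = 0.1510
  -1/18 × log₂(1/18) = 0.2317
  -1/18 × log₂(1/18) = 0.2317
H(X) = 0.6144 bits


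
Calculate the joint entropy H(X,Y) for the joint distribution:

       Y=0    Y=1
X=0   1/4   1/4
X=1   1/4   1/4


H(X,Y) = -Σ p(x,y) log₂ p(x,y)
  p(0,0)=1/4: -0.2500 × log₂(0.2500) = 0.5000
  p(0,1)=1/4: -0.2500 × log₂(0.2500) = 0.5000
  p(1,0)=1/4: -0.2500 × log₂(0.2500) = 0.5000
  p(1,1)=1/4: -0.2500 × log₂(0.2500) = 0.5000
H(X,Y) = 2.0000 bits


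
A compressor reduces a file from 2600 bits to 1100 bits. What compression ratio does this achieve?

Compression ratio = Original / Compressed
= 2600 / 1100 = 2.36:1


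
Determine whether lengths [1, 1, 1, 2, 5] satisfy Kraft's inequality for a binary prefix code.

Kraft inequality: Σ 2^(-l_i) ≤ 1 for prefix-free code
Calculating: 2^(-1) + 2^(-1) + 2^(-1) + 2^(-2) + 2^(-5)
= 0.5 + 0.5 + 0.5 + 0.25 + 0.03125
= 1.7812
Since 1.7812 > 1, prefix-free code does not exist


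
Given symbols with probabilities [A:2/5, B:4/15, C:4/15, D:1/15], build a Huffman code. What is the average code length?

Huffman tree construction:
Combine smallest probabilities repeatedly
Resulting codes:
  A: 0 (length 1)
  B: 111 (length 3)
  C: 10 (length 2)
  D: 110 (length 3)
Average length = Σ p(s) × length(s) = 1.9333 bits


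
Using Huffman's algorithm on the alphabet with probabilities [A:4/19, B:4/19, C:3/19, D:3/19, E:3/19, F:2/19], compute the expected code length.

Huffman tree construction:
Combine smallest probabilities repeatedly
Resulting codes:
  A: 00 (length 2)
  B: 01 (length 2)
  C: 101 (length 3)
  D: 110 (length 3)
  E: 111 (length 3)
  F: 100 (length 3)
Average length = Σ p(s) × length(s) = 2.5789 bits


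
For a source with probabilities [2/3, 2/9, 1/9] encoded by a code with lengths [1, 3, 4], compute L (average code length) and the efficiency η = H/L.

Average length L = Σ p_i × l_i = 1.7778 bits
Entropy H = 1.2244 bits
Efficiency η = H/L × 100% = 68.87%


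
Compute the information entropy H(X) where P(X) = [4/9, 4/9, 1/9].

H(X) = -Σ p(x) log₂ p(x)
  -4/9 × log₂(4/9) = 0.5200
  -4/9 × log₂(4/9) = 0.5200
  -1/9 × log₂(1/9) = 0.3522
H(X) = 1.3921 bits


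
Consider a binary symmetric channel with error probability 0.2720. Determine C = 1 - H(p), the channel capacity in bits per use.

For BSC with error probability p:
C = 1 - H(p) where H(p) is binary entropy
H(0.2720) = -0.2720 × log₂(0.2720) - 0.7280 × log₂(0.7280)
H(p) = 0.8443
C = 1 - 0.8443 = 0.1557 bits/use


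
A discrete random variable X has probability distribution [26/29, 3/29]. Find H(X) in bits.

H(X) = -Σ p(x) log₂ p(x)
  -26/29 × log₂(26/29) = 0.1412
  -3/29 × log₂(3/29) = 0.3386
H(X) = 0.4798 bits


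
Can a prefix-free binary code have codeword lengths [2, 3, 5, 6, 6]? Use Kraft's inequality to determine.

Kraft inequality: Σ 2^(-l_i) ≤ 1 for prefix-free code
Calculating: 2^(-2) + 2^(-3) + 2^(-5) + 2^(-6) + 2^(-6)
= 0.25 + 0.125 + 0.03125 + 0.015625 + 0.015625
= 0.4375
Since 0.4375 ≤ 1, prefix-free code exists


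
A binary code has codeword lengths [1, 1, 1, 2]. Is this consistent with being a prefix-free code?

Kraft inequality: Σ 2^(-l_i) ≤ 1 for prefix-free code
Calculating: 2^(-1) + 2^(-1) + 2^(-1) + 2^(-2)
= 0.5 + 0.5 + 0.5 + 0.25
= 1.7500
Since 1.7500 > 1, prefix-free code does not exist


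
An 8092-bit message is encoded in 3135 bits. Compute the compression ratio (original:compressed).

Compression ratio = Original / Compressed
= 8092 / 3135 = 2.58:1


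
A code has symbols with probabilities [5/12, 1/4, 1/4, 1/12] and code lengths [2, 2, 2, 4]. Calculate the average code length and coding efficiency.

Average length L = Σ p_i × l_i = 2.1667 bits
Entropy H = 1.8250 bits
Efficiency η = H/L × 100% = 84.23%


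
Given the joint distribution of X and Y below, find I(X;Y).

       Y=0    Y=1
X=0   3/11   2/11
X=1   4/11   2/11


H(X) = 0.9940, H(Y) = 0.9457, H(X,Y) = 1.9363
I(X;Y) = H(X) + H(Y) - H(X,Y) = 0.0034 bits


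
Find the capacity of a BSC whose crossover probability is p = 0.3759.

For BSC with error probability p:
C = 1 - H(p) where H(p) is binary entropy
H(0.3759) = -0.3759 × log₂(0.3759) - 0.6241 × log₂(0.6241)
H(p) = 0.9551
C = 1 - 0.9551 = 0.0449 bits/use


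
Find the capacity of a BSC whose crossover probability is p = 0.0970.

For BSC with error probability p:
C = 1 - H(p) where H(p) is binary entropy
H(0.0970) = -0.0970 × log₂(0.0970) - 0.9030 × log₂(0.9030)
H(p) = 0.4594
C = 1 - 0.4594 = 0.5406 bits/use


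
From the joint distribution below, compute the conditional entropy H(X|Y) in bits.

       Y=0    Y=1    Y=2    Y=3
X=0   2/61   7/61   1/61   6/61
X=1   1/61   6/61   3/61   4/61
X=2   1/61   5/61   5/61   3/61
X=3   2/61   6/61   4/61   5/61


H(X|Y) = Σ_y p(y) H(X|Y=y)
  p(Y=0) = 6/61, H(X|Y=0) = 1.9183
  p(Y=1) = 24/61, H(X|Y=1) = 1.9899
  p(Y=2) = 13/61, H(X|Y=2) = 1.8262
  p(Y=3) = 18/61, H(X|Y=3) = 1.9547
H(X|Y) = 0.0984×1.9183 + 0.3934×1.9899 + 0.2131×1.8262 + 0.2951×1.9547 = 1.9376 bits


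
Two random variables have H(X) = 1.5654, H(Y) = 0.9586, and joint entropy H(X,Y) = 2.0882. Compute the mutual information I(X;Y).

I(X;Y) = H(X) + H(Y) - H(X,Y)
I(X;Y) = 1.5654 + 0.9586 - 2.0882 = 0.4358 bits


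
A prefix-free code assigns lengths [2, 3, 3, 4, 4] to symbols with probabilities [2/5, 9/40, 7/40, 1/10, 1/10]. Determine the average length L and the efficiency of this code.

Average length L = Σ p_i × l_i = 2.8000 bits
Entropy H = 2.1174 bits
Efficiency η = H/L × 100% = 75.62%


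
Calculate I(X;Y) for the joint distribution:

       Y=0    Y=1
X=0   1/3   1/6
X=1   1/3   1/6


H(X) = 1.0000, H(Y) = 0.9183, H(X,Y) = 1.9183
I(X;Y) = H(X) + H(Y) - H(X,Y) = 0.0000 bits


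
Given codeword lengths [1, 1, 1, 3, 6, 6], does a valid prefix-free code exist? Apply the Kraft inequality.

Kraft inequality: Σ 2^(-l_i) ≤ 1 for prefix-free code
Calculating: 2^(-1) + 2^(-1) + 2^(-1) + 2^(-3) + 2^(-6) + 2^(-6)
= 0.5 + 0.5 + 0.5 + 0.125 + 0.015625 + 0.015625
= 1.6562
Since 1.6562 > 1, prefix-free code does not exist


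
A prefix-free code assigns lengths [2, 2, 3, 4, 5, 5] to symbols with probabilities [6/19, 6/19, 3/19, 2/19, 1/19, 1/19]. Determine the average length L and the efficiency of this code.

Average length L = Σ p_i × l_i = 2.6842 bits
Entropy H = 2.2598 bits
Efficiency η = H/L × 100% = 84.19%


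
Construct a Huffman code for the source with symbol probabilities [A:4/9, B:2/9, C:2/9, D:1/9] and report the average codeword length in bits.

Huffman tree construction:
Combine smallest probabilities repeatedly
Resulting codes:
  A: 0 (length 1)
  B: 111 (length 3)
  C: 10 (length 2)
  D: 110 (length 3)
Average length = Σ p(s) × length(s) = 1.8889 bits


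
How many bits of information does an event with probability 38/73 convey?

Information content I(x) = -log₂(p(x))
I = -log₂(38/73) = -log₂(0.5205)
I = 0.9419 bits


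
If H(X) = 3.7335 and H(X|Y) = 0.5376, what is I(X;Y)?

I(X;Y) = H(X) - H(X|Y)
I(X;Y) = 3.7335 - 0.5376 = 3.1959 bits


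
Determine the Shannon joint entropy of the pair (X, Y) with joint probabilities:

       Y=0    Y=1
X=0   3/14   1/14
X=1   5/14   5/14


H(X,Y) = -Σ p(x,y) log₂ p(x,y)
  p(0,0)=3/14: -0.2143 × log₂(0.2143) = 0.4762
  p(0,1)=1/14: -0.0714 × log₂(0.0714) = 0.2720
  p(1,0)=5/14: -0.3571 × log₂(0.3571) = 0.5305
  p(1,1)=5/14: -0.3571 × log₂(0.3571) = 0.5305
H(X,Y) = 1.8092 bits


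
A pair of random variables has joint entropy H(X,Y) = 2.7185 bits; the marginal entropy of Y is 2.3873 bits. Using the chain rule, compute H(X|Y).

Chain rule: H(X,Y) = H(X|Y) + H(Y)
H(X|Y) = H(X,Y) - H(Y) = 2.7185 - 2.3873 = 0.3312 bits


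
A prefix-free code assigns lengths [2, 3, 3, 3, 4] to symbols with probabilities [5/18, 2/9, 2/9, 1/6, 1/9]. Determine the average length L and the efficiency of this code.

Average length L = Σ p_i × l_i = 2.8333 bits
Entropy H = 2.2608 bits
Efficiency η = H/L × 100% = 79.79%


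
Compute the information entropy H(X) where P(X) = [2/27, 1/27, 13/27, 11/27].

H(X) = -Σ p(x) log₂ p(x)
  -2/27 × log₂(2/27) = 0.2781
  -1/27 × log₂(1/27) = 0.1761
  -13/27 × log₂(13/27) = 0.5077
  -11/27 × log₂(11/27) = 0.5278
H(X) = 1.4897 bits


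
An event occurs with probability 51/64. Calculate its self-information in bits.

Information content I(x) = -log₂(p(x))
I = -log₂(51/64) = -log₂(0.7969)
I = 0.3276 bits


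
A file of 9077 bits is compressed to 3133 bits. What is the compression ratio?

Compression ratio = Original / Compressed
= 9077 / 3133 = 2.90:1


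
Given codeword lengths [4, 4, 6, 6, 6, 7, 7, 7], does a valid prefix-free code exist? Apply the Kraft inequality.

Kraft inequality: Σ 2^(-l_i) ≤ 1 for prefix-free code
Calculating: 2^(-4) + 2^(-4) + 2^(-6) + 2^(-6) + 2^(-6) + 2^(-7) + 2^(-7) + 2^(-7)
= 0.0625 + 0.0625 + 0.015625 + 0.015625 + 0.015625 + 0.0078125 + 0.0078125 + 0.0078125
= 0.1953
Since 0.1953 ≤ 1, prefix-free code exists


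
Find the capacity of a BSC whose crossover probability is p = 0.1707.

For BSC with error probability p:
C = 1 - H(p) where H(p) is binary entropy
H(0.1707) = -0.1707 × log₂(0.1707) - 0.8293 × log₂(0.8293)
H(p) = 0.6593
C = 1 - 0.6593 = 0.3407 bits/use


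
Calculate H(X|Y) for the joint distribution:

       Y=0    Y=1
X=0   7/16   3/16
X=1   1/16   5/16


H(X|Y) = Σ_y p(y) H(X|Y=y)
  p(Y=0) = 1/2, H(X|Y=0) = 0.5436
  p(Y=1) = 1/2, H(X|Y=1) = 0.9544
H(X|Y) = 0.5000×0.5436 + 0.5000×0.9544 = 0.7490 bits


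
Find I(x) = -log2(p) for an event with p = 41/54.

Information content I(x) = -log₂(p(x))
I = -log₂(41/54) = -log₂(0.7593)
I = 0.3973 bits


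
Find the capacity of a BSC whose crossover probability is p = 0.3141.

For BSC with error probability p:
C = 1 - H(p) where H(p) is binary entropy
H(0.3141) = -0.3141 × log₂(0.3141) - 0.6859 × log₂(0.6859)
H(p) = 0.8978
C = 1 - 0.8978 = 0.1022 bits/use


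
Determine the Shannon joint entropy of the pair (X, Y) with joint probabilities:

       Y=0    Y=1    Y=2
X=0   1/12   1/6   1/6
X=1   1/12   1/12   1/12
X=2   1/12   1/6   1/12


H(X,Y) = -Σ p(x,y) log₂ p(x,y)
  p(0,0)=1/12: -0.0833 × log₂(0.0833) = 0.2987
  p(0,1)=1/6: -0.1667 × log₂(0.1667) = 0.4308
  p(0,2)=1/6: -0.1667 × log₂(0.1667) = 0.4308
  p(1,0)=1/12: -0.0833 × log₂(0.0833) = 0.2987
  p(1,1)=1/12: -0.0833 × log₂(0.0833) = 0.2987
  p(1,2)=1/12: -0.0833 × log₂(0.0833) = 0.2987
  p(2,0)=1/12: -0.0833 × log₂(0.0833) = 0.2987
  p(2,1)=1/6: -0.1667 × log₂(0.1667) = 0.4308
  p(2,2)=1/12: -0.0833 × log₂(0.0833) = 0.2987
H(X,Y) = 3.0850 bits


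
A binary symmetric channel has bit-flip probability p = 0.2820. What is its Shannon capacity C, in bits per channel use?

For BSC with error probability p:
C = 1 - H(p) where H(p) is binary entropy
H(0.2820) = -0.2820 × log₂(0.2820) - 0.7180 × log₂(0.7180)
H(p) = 0.8582
C = 1 - 0.8582 = 0.1418 bits/use


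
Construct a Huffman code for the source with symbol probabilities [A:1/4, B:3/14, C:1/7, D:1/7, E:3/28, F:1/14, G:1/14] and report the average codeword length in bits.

Huffman tree construction:
Combine smallest probabilities repeatedly
Resulting codes:
  A: 01 (length 2)
  B: 00 (length 2)
  C: 101 (length 3)
  D: 110 (length 3)
  E: 100 (length 3)
  F: 1110 (length 4)
  G: 1111 (length 4)
Average length = Σ p(s) × length(s) = 2.6786 bits


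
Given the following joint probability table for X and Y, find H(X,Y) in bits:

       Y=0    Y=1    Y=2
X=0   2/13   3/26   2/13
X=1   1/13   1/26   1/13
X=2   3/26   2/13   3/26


H(X,Y) = -Σ p(x,y) log₂ p(x,y)
  p(0,0)=2/13: -0.1538 × log₂(0.1538) = 0.4155
  p(0,1)=3/26: -0.1154 × log₂(0.1154) = 0.3595
  p(0,2)=2/13: -0.1538 × log₂(0.1538) = 0.4155
  p(1,0)=1/13: -0.0769 × log₂(0.0769) = 0.2846
  p(1,1)=1/26: -0.0385 × log₂(0.0385) = 0.1808
  p(1,2)=1/13: -0.0769 × log₂(0.0769) = 0.2846
  p(2,0)=3/26: -0.1154 × log₂(0.1154) = 0.3595
  p(2,1)=2/13: -0.1538 × log₂(0.1538) = 0.4155
  p(2,2)=3/26: -0.1154 × log₂(0.1154) = 0.3595
H(X,Y) = 3.0749 bits


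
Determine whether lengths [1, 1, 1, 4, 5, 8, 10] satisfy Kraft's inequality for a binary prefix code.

Kraft inequality: Σ 2^(-l_i) ≤ 1 for prefix-free code
Calculating: 2^(-1) + 2^(-1) + 2^(-1) + 2^(-4) + 2^(-5) + 2^(-8) + 2^(-10)
= 0.5 + 0.5 + 0.5 + 0.0625 + 0.03125 + 0.00390625 + 0.0009765625
= 1.5986
Since 1.5986 > 1, prefix-free code does not exist


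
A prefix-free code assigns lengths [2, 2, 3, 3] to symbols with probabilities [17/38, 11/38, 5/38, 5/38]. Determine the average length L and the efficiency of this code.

Average length L = Σ p_i × l_i = 2.2632 bits
Entropy H = 1.8069 bits
Efficiency η = H/L × 100% = 79.84%


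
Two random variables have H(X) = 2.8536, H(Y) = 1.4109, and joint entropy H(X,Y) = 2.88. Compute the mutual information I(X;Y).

I(X;Y) = H(X) + H(Y) - H(X,Y)
I(X;Y) = 2.8536 + 1.4109 - 2.88 = 1.3845 bits


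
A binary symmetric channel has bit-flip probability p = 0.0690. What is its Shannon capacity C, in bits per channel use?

For BSC with error probability p:
C = 1 - H(p) where H(p) is binary entropy
H(0.0690) = -0.0690 × log₂(0.0690) - 0.9310 × log₂(0.9310)
H(p) = 0.3622
C = 1 - 0.3622 = 0.6378 bits/use


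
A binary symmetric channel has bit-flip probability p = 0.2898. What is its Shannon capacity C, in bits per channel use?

For BSC with error probability p:
C = 1 - H(p) where H(p) is binary entropy
H(0.2898) = -0.2898 × log₂(0.2898) - 0.7102 × log₂(0.7102)
H(p) = 0.8685
C = 1 - 0.8685 = 0.1315 bits/use


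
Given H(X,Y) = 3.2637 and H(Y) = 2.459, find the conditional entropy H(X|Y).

Chain rule: H(X,Y) = H(X|Y) + H(Y)
H(X|Y) = H(X,Y) - H(Y) = 3.2637 - 2.459 = 0.8047 bits


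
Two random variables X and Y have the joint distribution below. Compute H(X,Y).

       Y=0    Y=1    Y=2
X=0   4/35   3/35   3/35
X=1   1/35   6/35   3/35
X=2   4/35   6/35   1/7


H(X,Y) = -Σ p(x,y) log₂ p(x,y)
  p(0,0)=4/35: -0.1143 × log₂(0.1143) = 0.3576
  p(0,1)=3/35: -0.0857 × log₂(0.0857) = 0.3038
  p(0,2)=3/35: -0.0857 × log₂(0.0857) = 0.3038
  p(1,0)=1/35: -0.0286 × log₂(0.0286) = 0.1466
  p(1,1)=6/35: -0.1714 × log₂(0.1714) = 0.4362
  p(1,2)=3/35: -0.0857 × log₂(0.0857) = 0.3038
  p(2,0)=4/35: -0.1143 × log₂(0.1143) = 0.3576
  p(2,1)=6/35: -0.1714 × log₂(0.1714) = 0.4362
  p(2,2)=1/7: -0.1429 × log₂(0.1429) = 0.4011
H(X,Y) = 3.0466 bits


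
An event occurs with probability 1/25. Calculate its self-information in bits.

Information content I(x) = -log₂(p(x))
I = -log₂(1/25) = -log₂(0.0400)
I = 4.6439 bits


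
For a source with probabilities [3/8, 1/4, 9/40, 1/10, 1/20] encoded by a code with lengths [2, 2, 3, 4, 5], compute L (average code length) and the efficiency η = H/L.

Average length L = Σ p_i × l_i = 2.5750 bits
Entropy H = 2.0631 bits
Efficiency η = H/L × 100% = 80.12%


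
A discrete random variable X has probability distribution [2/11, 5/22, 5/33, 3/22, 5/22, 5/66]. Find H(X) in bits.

H(X) = -Σ p(x) log₂ p(x)
  -2/11 × log₂(2/11) = 0.4472
  -5/22 × log₂(5/22) = 0.4858
  -5/33 × log₂(5/33) = 0.4125
  -3/22 × log₂(3/22) = 0.3920
  -5/22 × log₂(5/22) = 0.4858
  -5/66 × log₂(5/66) = 0.2820
H(X) = 2.5052 bits


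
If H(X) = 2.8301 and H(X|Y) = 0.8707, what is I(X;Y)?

I(X;Y) = H(X) - H(X|Y)
I(X;Y) = 2.8301 - 0.8707 = 1.9594 bits


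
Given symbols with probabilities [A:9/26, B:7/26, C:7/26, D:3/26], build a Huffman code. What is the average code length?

Huffman tree construction:
Combine smallest probabilities repeatedly
Resulting codes:
  A: 11 (length 2)
  B: 01 (length 2)
  C: 10 (length 2)
  D: 00 (length 2)
Average length = Σ p(s) × length(s) = 2.0000 bits


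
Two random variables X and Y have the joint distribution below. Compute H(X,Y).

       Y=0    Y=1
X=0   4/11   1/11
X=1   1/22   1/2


H(X,Y) = -Σ p(x,y) log₂ p(x,y)
  p(0,0)=4/11: -0.3636 × log₂(0.3636) = 0.5307
  p(0,1)=1/11: -0.0909 × log₂(0.0909) = 0.3145
  p(1,0)=1/22: -0.0455 × log₂(0.0455) = 0.2027
  p(1,1)=1/2: -0.5000 × log₂(0.5000) = 0.5000
H(X,Y) = 1.5479 bits


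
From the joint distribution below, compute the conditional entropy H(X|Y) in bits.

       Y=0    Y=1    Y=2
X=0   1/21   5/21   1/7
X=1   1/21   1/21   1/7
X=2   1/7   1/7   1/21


H(X|Y) = Σ_y p(y) H(X|Y=y)
  p(Y=0) = 5/21, H(X|Y=0) = 1.3710
  p(Y=1) = 3/7, H(X|Y=1) = 1.3516
  p(Y=2) = 1/3, H(X|Y=2) = 1.4488
H(X|Y) = 0.2381×1.3710 + 0.4286×1.3516 + 0.3333×1.4488 = 1.3886 bits


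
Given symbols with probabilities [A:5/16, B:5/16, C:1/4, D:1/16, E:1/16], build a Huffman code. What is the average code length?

Huffman tree construction:
Combine smallest probabilities repeatedly
Resulting codes:
  A: 10 (length 2)
  B: 11 (length 2)
  C: 01 (length 2)
  D: 000 (length 3)
  E: 001 (length 3)
Average length = Σ p(s) × length(s) = 2.1250 bits


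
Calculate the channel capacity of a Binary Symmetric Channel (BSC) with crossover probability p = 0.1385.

For BSC with error probability p:
C = 1 - H(p) where H(p) is binary entropy
H(0.1385) = -0.1385 × log₂(0.1385) - 0.8615 × log₂(0.8615)
H(p) = 0.5803
C = 1 - 0.5803 = 0.4197 bits/use


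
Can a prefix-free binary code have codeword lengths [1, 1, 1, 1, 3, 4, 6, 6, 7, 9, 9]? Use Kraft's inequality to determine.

Kraft inequality: Σ 2^(-l_i) ≤ 1 for prefix-free code
Calculating: 2^(-1) + 2^(-1) + 2^(-1) + 2^(-1) + 2^(-3) + 2^(-4) + 2^(-6) + 2^(-6) + 2^(-7) + 2^(-9) + 2^(-9)
= 0.5 + 0.5 + 0.5 + 0.5 + 0.125 + 0.0625 + 0.015625 + 0.015625 + 0.0078125 + 0.001953125 + 0.001953125
= 2.2305
Since 2.2305 > 1, prefix-free code does not exist


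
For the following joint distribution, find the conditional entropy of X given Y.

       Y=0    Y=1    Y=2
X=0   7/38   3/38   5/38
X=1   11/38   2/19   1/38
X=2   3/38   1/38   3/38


H(X|Y) = Σ_y p(y) H(X|Y=y)
  p(Y=0) = 21/38, H(X|Y=0) = 1.4180
  p(Y=1) = 4/19, H(X|Y=1) = 1.4056
  p(Y=2) = 9/38, H(X|Y=2) = 1.3516
H(X|Y) = 0.5526×1.4180 + 0.2105×1.4056 + 0.2368×1.3516 = 1.3997 bits


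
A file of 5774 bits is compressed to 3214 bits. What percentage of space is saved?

Space savings = (1 - Compressed/Original) × 100%
= (1 - 3214/5774) × 100%
= 44.34%


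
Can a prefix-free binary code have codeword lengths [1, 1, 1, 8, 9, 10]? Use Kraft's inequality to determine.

Kraft inequality: Σ 2^(-l_i) ≤ 1 for prefix-free code
Calculating: 2^(-1) + 2^(-1) + 2^(-1) + 2^(-8) + 2^(-9) + 2^(-10)
= 0.5 + 0.5 + 0.5 + 0.00390625 + 0.001953125 + 0.0009765625
= 1.5068
Since 1.5068 > 1, prefix-free code does not exist


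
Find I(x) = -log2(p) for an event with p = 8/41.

Information content I(x) = -log₂(p(x))
I = -log₂(8/41) = -log₂(0.1951)
I = 2.3576 bits


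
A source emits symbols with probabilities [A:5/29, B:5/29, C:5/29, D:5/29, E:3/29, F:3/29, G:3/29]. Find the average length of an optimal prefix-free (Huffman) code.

Huffman tree construction:
Combine smallest probabilities repeatedly
Resulting codes:
  A: 101 (length 3)
  B: 110 (length 3)
  C: 111 (length 3)
  D: 00 (length 2)
  E: 010 (length 3)
  F: 011 (length 3)
  G: 100 (length 3)
Average length = Σ p(s) × length(s) = 2.8276 bits


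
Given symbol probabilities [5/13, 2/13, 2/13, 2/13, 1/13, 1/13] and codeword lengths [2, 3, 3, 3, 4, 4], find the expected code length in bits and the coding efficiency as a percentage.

Average length L = Σ p_i × l_i = 2.7692 bits
Entropy H = 2.3459 bits
Efficiency η = H/L × 100% = 84.71%


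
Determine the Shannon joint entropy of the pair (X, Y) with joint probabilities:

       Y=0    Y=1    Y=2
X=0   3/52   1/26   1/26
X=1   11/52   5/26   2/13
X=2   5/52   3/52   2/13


H(X,Y) = -Σ p(x,y) log₂ p(x,y)
  p(0,0)=3/52: -0.0577 × log₂(0.0577) = 0.2374
  p(0,1)=1/26: -0.0385 × log₂(0.0385) = 0.1808
  p(0,2)=1/26: -0.0385 × log₂(0.0385) = 0.1808
  p(1,0)=11/52: -0.2115 × log₂(0.2115) = 0.4741
  p(1,1)=5/26: -0.1923 × log₂(0.1923) = 0.4574
  p(1,2)=2/13: -0.1538 × log₂(0.1538) = 0.4155
  p(2,0)=5/52: -0.0962 × log₂(0.0962) = 0.3249
  p(2,1)=3/52: -0.0577 × log₂(0.0577) = 0.2374
  p(2,2)=2/13: -0.1538 × log₂(0.1538) = 0.4155
H(X,Y) = 2.9237 bits


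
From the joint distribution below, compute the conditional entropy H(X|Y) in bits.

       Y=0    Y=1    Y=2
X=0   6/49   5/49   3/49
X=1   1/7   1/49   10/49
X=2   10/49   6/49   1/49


H(X|Y) = Σ_y p(y) H(X|Y=y)
  p(Y=0) = 23/49, H(X|Y=0) = 1.5505
  p(Y=1) = 12/49, H(X|Y=1) = 1.3250
  p(Y=2) = 2/7, H(X|Y=2) = 1.0949
H(X|Y) = 0.4694×1.5505 + 0.2449×1.3250 + 0.2857×1.0949 = 1.3651 bits


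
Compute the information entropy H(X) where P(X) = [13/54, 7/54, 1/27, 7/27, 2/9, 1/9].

H(X) = -Σ p(x) log₂ p(x)
  -13/54 × log₂(13/54) = 0.4946
  -7/54 × log₂(7/54) = 0.3821
  -1/27 × log₂(1/27) = 0.1761
  -7/27 × log₂(7/27) = 0.5049
  -2/9 × log₂(2/9) = 0.4822
  -1/9 × log₂(1/9) = 0.3522
H(X) = 2.3921 bits


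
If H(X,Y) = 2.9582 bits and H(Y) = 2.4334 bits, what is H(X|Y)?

Chain rule: H(X,Y) = H(X|Y) + H(Y)
H(X|Y) = H(X,Y) - H(Y) = 2.9582 - 2.4334 = 0.5248 bits


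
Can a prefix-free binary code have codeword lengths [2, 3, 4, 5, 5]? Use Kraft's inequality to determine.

Kraft inequality: Σ 2^(-l_i) ≤ 1 for prefix-free code
Calculating: 2^(-2) + 2^(-3) + 2^(-4) + 2^(-5) + 2^(-5)
= 0.25 + 0.125 + 0.0625 + 0.03125 + 0.03125
= 0.5000
Since 0.5000 ≤ 1, prefix-free code exists


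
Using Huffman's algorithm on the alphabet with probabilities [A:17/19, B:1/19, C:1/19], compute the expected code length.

Huffman tree construction:
Combine smallest probabilities repeatedly
Resulting codes:
  A: 1 (length 1)
  B: 00 (length 2)
  C: 01 (length 2)
Average length = Σ p(s) × length(s) = 1.1053 bits


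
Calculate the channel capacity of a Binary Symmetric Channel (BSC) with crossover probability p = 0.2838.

For BSC with error probability p:
C = 1 - H(p) where H(p) is binary entropy
H(0.2838) = -0.2838 × log₂(0.2838) - 0.7162 × log₂(0.7162)
H(p) = 0.8606
C = 1 - 0.8606 = 0.1394 bits/use


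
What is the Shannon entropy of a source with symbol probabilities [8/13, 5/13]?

H(X) = -Σ p(x) log₂ p(x)
  -8/13 × log₂(8/13) = 0.4310
  -5/13 × log₂(5/13) = 0.5302
H(X) = 0.9612 bits


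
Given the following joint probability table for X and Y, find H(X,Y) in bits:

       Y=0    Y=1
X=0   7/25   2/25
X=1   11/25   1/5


H(X,Y) = -Σ p(x,y) log₂ p(x,y)
  p(0,0)=7/25: -0.2800 × log₂(0.2800) = 0.5142
  p(0,1)=2/25: -0.0800 × log₂(0.0800) = 0.2915
  p(1,0)=11/25: -0.4400 × log₂(0.4400) = 0.5211
  p(1,1)=1/5: -0.2000 × log₂(0.2000) = 0.4644
H(X,Y) = 1.7913 bits


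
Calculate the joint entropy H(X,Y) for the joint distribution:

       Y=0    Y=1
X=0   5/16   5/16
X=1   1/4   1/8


H(X,Y) = -Σ p(x,y) log₂ p(x,y)
  p(0,0)=5/16: -0.3125 × log₂(0.3125) = 0.5244
  p(0,1)=5/16: -0.3125 × log₂(0.3125) = 0.5244
  p(1,0)=1/4: -0.2500 × log₂(0.2500) = 0.5000
  p(1,1)=1/8: -0.1250 × log₂(0.1250) = 0.3750
H(X,Y) = 1.9238 bits


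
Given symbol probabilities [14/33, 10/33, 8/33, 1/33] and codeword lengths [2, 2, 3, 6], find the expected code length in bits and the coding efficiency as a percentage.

Average length L = Σ p_i × l_i = 2.3636 bits
Entropy H = 1.6952 bits
Efficiency η = H/L × 100% = 71.72%


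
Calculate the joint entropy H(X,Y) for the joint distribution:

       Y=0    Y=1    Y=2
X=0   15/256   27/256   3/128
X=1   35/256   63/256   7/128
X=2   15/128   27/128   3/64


H(X,Y) = -Σ p(x,y) log₂ p(x,y)
  p(0,0)=15/256: -0.0586 × log₂(0.0586) = 0.2398
  p(0,1)=27/256: -0.1055 × log₂(0.1055) = 0.3423
  p(0,2)=3/128: -0.0234 × log₂(0.0234) = 0.1269
  p(1,0)=35/256: -0.1367 × log₂(0.1367) = 0.3925
  p(1,1)=63/256: -0.2461 × log₂(0.2461) = 0.4978
  p(1,2)=7/128: -0.0547 × log₂(0.0547) = 0.2293
  p(2,0)=15/128: -0.1172 × log₂(0.1172) = 0.3625
  p(2,1)=27/128: -0.2109 × log₂(0.2109) = 0.4736
  p(2,2)=3/64: -0.0469 × log₂(0.0469) = 0.2070
H(X,Y) = 2.8716 bits
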